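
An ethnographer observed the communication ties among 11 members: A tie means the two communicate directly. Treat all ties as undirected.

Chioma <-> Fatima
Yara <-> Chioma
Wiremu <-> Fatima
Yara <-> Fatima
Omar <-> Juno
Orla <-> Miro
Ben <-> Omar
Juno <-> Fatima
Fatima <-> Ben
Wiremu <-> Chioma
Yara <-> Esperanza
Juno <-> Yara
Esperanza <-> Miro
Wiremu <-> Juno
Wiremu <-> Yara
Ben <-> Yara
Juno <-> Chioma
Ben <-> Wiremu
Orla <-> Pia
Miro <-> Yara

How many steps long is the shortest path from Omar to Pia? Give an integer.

One shortest route is Omar – Ben – Yara – Miro – Orla – Pia, which uses 5 edges, and at distance 4 from Omar we only reach {Orla}, which does not include Pia. So d(Omar,Pia) = 5.

5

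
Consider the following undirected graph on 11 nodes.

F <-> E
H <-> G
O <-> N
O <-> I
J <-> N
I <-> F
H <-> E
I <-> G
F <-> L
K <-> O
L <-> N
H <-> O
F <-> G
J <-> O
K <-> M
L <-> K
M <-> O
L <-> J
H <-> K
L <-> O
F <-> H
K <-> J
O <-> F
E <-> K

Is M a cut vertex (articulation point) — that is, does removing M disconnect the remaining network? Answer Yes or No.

Even without M, every remaining node can still reach every other (the residual graph is connected), so M is not a cut vertex.

No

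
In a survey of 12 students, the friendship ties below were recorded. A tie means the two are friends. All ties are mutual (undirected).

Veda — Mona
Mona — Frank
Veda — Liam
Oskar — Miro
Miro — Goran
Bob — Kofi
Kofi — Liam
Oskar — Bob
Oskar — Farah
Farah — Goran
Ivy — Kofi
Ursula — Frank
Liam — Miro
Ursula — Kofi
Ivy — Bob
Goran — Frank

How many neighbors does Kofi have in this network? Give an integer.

4

Kofi is directly tied to Bob, Ivy, Liam, and Ursula. That is 4 neighbors, so the degree of Kofi is 4.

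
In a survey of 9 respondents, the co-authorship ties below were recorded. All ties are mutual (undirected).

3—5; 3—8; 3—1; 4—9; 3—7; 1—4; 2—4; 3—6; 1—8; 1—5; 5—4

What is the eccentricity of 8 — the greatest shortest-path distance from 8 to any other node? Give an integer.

Distances from 8: 1:1, 2:3, 3:1, 4:2, 5:2, 6:2, 7:2, 9:3.
The largest is 3 (to 2 and 9), so the eccentricity of 8 is 3.

3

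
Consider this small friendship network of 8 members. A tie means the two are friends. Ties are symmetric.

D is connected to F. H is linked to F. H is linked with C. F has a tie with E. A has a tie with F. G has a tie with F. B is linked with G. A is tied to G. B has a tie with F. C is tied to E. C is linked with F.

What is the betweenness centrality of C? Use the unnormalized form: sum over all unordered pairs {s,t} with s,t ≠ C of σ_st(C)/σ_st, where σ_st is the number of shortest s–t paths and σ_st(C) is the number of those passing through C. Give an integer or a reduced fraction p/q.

1/2

Pairs whose geodesics pass through C — E–H: 1/2.
All other pairs contribute 0.
Summing the contributions gives betweenness(C) = 1/2.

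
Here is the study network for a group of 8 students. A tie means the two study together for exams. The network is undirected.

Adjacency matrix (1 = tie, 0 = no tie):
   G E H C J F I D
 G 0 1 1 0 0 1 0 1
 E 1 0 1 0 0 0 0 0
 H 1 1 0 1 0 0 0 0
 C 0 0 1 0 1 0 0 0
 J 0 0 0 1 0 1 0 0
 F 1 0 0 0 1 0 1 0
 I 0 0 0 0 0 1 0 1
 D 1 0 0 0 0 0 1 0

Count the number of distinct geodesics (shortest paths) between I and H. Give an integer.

2

The shortest distance is 3. The length-3 paths are: I–F–G–H; I–D–G–H.
That gives 2 distinct shortest paths.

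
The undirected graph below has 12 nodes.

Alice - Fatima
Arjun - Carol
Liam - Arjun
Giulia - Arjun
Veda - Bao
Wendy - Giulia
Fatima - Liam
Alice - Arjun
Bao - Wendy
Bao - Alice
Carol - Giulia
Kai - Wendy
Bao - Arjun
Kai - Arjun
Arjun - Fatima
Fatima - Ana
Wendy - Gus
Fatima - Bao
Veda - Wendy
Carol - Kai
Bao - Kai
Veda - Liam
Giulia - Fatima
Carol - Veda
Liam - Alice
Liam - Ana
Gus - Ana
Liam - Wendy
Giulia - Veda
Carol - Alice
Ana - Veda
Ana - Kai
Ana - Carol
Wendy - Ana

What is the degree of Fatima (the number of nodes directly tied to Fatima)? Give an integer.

6

Fatima is directly tied to Alice, Ana, Arjun, Bao, Giulia, and Liam. That is 6 neighbors, so the degree of Fatima is 6.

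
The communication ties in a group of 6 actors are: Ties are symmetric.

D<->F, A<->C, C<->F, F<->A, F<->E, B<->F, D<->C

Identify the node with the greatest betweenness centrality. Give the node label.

F

Unnormalized betweenness of each node: A:0, B:0, C:1/2, D:0, E:0, F:15/2.
F has the largest value, 15/2, making it the main broker — the node through which the most shortest paths run.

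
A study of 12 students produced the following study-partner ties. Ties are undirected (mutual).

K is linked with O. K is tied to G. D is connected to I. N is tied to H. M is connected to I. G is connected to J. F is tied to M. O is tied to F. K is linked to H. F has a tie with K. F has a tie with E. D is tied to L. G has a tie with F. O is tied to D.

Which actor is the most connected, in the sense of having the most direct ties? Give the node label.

Degrees — D:3, E:1, F:5, G:3, H:2, I:2, J:1, K:4, L:1, M:2, N:1, O:3.
The maximum is 5, attained only by F.

F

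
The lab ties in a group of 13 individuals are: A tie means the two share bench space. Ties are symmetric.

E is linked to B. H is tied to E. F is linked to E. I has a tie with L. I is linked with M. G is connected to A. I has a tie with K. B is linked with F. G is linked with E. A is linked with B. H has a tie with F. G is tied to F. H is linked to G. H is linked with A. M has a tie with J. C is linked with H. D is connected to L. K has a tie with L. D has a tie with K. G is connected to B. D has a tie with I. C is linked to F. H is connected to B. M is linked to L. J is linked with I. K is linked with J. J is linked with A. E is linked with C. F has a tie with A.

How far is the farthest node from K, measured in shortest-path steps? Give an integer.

4

Distances from K: A:2, B:3, C:4, D:1, E:4, F:3, G:3, H:3, I:1, J:1, L:1, M:2.
The largest is 4 (to C and E), so the eccentricity of K is 4.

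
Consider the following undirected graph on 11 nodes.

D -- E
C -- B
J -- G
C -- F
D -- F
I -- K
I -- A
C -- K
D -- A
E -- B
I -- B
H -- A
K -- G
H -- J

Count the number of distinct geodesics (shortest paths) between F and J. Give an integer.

The shortest distance is 4. The length-4 paths are: F–D–A–H–J; F–C–K–G–J.
That gives 2 distinct shortest paths.

2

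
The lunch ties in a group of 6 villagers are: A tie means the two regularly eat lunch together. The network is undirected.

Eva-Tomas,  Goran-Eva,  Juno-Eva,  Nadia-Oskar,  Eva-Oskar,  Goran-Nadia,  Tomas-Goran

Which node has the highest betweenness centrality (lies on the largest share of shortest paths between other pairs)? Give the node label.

Eva

Unnormalized betweenness of each node: Eva:11/2, Goran:2, Juno:0, Nadia:1/2, Oskar:1, Tomas:0.
Eva has the largest value, 11/2, making it the main broker — the node through which the most shortest paths run.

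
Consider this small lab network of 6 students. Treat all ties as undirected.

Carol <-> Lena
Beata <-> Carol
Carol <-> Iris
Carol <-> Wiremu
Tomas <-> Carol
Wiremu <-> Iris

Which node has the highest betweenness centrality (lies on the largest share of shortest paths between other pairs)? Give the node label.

Carol

Unnormalized betweenness of each node: Beata:0, Carol:9, Iris:0, Lena:0, Tomas:0, Wiremu:0.
Carol has the largest value, 9, making it the main broker — the node through which the most shortest paths run.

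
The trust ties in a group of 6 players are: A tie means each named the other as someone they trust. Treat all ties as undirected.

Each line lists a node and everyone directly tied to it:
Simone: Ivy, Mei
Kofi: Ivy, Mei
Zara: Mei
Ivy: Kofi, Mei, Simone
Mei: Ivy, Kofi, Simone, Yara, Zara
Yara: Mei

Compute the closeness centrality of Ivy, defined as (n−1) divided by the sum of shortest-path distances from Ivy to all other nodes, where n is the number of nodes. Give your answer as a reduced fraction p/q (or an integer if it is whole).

5/7

Distances from Ivy: Kofi:1, Mei:1, Simone:1, Yara:2, Zara:2. Sum = 7.
n = 6, so closeness = 5/7.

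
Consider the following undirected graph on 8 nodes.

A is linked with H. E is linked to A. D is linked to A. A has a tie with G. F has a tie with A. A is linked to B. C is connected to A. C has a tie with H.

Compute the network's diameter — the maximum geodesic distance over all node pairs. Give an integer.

Eccentricity of each node (its greatest distance to any other): A:1, B:2, C:2, D:2, E:2, F:2, G:2, H:2.
The maximum eccentricity is 2, realized for instance by the pair B–C via B – A – C. So the diameter is 2.

2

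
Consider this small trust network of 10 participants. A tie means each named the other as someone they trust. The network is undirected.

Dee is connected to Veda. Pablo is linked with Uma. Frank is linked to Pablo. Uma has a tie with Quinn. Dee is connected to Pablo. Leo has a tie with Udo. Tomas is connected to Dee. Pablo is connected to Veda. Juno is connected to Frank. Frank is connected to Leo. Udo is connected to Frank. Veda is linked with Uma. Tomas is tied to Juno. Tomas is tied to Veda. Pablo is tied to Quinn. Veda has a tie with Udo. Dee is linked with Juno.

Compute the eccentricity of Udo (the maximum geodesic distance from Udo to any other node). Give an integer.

Distances from Udo: Dee:2, Frank:1, Juno:2, Leo:1, Pablo:2, Quinn:3, Tomas:2, Uma:2, Veda:1.
The largest is 3 (to Quinn), so the eccentricity of Udo is 3.

3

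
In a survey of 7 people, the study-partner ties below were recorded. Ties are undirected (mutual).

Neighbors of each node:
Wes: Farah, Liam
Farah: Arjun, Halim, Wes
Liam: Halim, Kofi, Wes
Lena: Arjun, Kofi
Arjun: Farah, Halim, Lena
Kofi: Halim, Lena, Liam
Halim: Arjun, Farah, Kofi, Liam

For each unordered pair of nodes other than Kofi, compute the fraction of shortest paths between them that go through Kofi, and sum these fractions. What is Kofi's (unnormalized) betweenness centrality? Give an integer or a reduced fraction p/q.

2

Pairs whose geodesics pass through Kofi — Lena–Halim: 1/2; Lena–Liam: 1; Lena–Wes: 1/2.
All other pairs contribute 0.
Summing the contributions gives betweenness(Kofi) = 2.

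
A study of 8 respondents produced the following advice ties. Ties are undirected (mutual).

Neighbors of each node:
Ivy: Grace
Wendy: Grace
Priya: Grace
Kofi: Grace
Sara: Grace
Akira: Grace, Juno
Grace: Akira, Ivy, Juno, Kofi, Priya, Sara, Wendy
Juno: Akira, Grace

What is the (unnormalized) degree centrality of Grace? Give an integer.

Grace is directly tied to Akira, Ivy, Juno, Kofi, Priya, Sara, and Wendy. That is 7 neighbors, so the degree of Grace is 7.

7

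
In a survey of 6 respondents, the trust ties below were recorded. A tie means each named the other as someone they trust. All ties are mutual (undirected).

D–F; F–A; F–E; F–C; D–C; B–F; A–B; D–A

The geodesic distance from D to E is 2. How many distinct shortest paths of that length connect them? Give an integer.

1

The shortest distance is 2, and the only length-2 path is D–F–E. So there is exactly 1 shortest path.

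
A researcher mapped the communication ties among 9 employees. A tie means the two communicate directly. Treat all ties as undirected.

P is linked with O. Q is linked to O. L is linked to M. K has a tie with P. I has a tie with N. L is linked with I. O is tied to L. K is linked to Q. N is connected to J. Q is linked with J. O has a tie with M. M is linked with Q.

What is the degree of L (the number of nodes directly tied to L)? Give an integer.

3

L is directly tied to I, M, and O. That is 3 neighbors, so the degree of L is 3.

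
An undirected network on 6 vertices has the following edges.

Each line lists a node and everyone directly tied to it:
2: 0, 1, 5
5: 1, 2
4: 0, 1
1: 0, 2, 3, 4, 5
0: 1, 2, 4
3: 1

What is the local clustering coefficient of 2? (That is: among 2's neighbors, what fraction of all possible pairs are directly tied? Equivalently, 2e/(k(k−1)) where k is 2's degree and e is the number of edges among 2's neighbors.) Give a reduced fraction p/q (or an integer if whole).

2/3

2's neighbors: 0, 1, and 5 (k = 3).
Possible neighbor pairs: C(3,2) = 3. Edges among them: 0–1, 1–5 → e = 2.
Clustering(2) = 2/3.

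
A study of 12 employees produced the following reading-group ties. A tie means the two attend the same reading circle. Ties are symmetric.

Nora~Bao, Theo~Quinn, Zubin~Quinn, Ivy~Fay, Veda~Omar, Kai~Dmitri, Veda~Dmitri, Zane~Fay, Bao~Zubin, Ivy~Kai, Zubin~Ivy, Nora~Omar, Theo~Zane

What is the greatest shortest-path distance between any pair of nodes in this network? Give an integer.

Eccentricity of each node (its greatest distance to any other): Bao:4, Dmitri:5, Fay:5, Ivy:4, Kai:4, Nora:5, Omar:6, Quinn:5, Theo:6, Veda:6, Zane:6, Zubin:4.
The maximum eccentricity is 6, realized for instance by the pair Zane–Omar via Zane – Fay – Ivy – Kai – Dmitri – Veda – Omar. So the diameter is 6.

6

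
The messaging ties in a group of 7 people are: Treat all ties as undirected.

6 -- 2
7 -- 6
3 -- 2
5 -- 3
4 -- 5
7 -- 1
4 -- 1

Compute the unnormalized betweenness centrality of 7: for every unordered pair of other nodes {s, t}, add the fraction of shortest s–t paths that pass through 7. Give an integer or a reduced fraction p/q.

3

Pairs whose geodesics pass through 7 — 6–4: 1; 6–1: 1; 2–1: 1.
All other pairs contribute 0.
Summing the contributions gives betweenness(7) = 3.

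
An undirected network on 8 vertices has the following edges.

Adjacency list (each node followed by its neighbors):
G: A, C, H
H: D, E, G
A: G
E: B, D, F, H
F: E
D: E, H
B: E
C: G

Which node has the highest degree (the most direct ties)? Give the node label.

Degrees — A:1, B:1, C:1, D:2, E:4, F:1, G:3, H:3.
The maximum is 4, attained only by E.

E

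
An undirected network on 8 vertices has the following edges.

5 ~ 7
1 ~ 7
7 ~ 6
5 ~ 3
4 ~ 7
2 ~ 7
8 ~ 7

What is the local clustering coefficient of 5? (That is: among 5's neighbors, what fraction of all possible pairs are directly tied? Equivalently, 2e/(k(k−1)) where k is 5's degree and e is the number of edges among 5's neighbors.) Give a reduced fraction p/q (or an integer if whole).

5's neighbors: 3 and 7 (k = 2).
Possible neighbor pairs: C(2,2) = 1. Edges among them: none → e = 0.
Clustering(5) = 0/1.

0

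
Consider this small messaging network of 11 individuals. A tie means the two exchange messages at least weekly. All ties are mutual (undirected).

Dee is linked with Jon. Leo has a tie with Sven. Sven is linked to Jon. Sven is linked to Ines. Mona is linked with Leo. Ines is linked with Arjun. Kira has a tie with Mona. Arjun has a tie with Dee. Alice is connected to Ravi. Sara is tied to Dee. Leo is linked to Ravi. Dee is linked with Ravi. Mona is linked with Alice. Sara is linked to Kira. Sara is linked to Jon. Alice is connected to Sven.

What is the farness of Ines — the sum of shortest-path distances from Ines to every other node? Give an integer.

Distances from Ines: Alice:2, Arjun:1, Dee:2, Jon:2, Kira:4, Leo:2, Mona:3, Ravi:3, Sara:3, Sven:1.
Sum = 2 + 1 + 2 + 2 + 4 + 2 + 3 + 3 + 3 + 1 = 23.

23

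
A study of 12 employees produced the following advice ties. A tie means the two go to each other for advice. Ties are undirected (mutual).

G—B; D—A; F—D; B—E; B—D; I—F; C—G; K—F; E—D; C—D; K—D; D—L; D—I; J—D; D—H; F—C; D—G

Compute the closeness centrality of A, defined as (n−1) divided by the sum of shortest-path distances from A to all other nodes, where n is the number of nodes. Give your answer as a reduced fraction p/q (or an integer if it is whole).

Distances from A: B:2, C:2, D:1, E:2, F:2, G:2, H:2, I:2, J:2, K:2, L:2. Sum = 21.
n = 12, so closeness = 11/21.

11/21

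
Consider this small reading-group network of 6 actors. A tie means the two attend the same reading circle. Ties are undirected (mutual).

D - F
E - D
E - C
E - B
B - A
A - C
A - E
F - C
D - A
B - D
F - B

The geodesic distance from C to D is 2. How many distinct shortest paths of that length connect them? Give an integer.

The shortest distance is 2. The length-2 paths are: C–A–D; C–E–D; C–F–D.
That gives 3 distinct shortest paths.

3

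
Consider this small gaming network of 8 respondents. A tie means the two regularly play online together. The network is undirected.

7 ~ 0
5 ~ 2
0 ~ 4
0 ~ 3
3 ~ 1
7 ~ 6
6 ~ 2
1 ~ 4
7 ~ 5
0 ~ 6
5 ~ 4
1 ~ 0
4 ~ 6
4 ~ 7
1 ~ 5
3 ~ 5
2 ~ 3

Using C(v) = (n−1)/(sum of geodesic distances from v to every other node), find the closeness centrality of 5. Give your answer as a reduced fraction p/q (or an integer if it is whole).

7/9

Distances from 5: 0:2, 1:1, 2:1, 3:1, 4:1, 6:2, 7:1. Sum = 9.
n = 8, so closeness = 7/9.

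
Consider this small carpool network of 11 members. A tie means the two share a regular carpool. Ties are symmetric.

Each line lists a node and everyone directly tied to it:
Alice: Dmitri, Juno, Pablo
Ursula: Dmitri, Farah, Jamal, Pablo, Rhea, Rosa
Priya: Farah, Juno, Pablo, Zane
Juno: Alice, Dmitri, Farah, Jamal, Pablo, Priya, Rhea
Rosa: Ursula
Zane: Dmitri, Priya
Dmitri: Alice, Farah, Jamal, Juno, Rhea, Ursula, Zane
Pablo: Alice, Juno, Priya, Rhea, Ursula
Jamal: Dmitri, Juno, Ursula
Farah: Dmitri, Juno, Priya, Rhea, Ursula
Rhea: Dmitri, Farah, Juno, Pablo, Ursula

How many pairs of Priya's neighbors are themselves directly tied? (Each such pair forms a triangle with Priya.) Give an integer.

2

Priya's neighbors: Farah, Juno, Pablo, and Zane.
Neighbor pairs that are themselves tied: Priya–Farah–Juno; Priya–Juno–Pablo. Each forms one triangle with Priya, for 2 in total.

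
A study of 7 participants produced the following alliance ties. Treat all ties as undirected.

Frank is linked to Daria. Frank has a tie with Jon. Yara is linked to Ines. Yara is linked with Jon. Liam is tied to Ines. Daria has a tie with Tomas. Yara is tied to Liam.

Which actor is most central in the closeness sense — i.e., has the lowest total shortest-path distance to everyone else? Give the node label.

Jon

Farness (sum of distances to all others) for each node — Daria:15, Frank:12, Ines:16, Jon:11, Liam:16, Tomas:20, Yara:12.
The smallest farness is 11, for Jon, so Jon has the highest closeness.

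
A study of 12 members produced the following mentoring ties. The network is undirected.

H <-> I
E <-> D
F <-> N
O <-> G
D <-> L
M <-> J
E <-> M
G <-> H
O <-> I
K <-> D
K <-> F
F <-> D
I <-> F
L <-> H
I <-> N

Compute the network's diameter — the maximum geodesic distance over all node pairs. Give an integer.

6

Eccentricity of each node (its greatest distance to any other): D:3, E:4, F:4, G:6, H:5, I:5, J:6, K:4, L:4, M:5, N:5, O:6.
The maximum eccentricity is 6, realized for instance by the pair O–J via O – I – F – D – E – M – J. So the diameter is 6.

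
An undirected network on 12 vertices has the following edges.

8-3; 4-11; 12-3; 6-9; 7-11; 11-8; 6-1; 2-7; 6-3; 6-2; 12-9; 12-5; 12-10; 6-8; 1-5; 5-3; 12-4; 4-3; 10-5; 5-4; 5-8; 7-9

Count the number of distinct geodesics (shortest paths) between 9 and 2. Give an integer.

2

The shortest distance is 2. The length-2 paths are: 9–7–2; 9–6–2.
That gives 2 distinct shortest paths.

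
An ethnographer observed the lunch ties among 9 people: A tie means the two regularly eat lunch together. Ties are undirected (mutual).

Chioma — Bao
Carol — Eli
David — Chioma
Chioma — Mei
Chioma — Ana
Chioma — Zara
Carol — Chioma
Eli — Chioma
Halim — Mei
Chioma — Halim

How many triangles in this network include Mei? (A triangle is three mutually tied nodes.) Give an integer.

1

Mei's neighbors: Chioma and Halim.
Neighbor pairs that are themselves tied: Mei–Chioma–Halim. Each forms one triangle with Mei, for 1 in total.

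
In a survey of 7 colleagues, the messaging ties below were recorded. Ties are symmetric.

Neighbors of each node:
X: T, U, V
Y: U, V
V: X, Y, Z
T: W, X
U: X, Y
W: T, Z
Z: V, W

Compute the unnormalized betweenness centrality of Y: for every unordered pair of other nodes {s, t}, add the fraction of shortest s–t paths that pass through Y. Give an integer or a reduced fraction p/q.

1

Pairs whose geodesics pass through Y — U–V: 1/2; U–Z: 1/2.
All other pairs contribute 0.
Summing the contributions gives betweenness(Y) = 1.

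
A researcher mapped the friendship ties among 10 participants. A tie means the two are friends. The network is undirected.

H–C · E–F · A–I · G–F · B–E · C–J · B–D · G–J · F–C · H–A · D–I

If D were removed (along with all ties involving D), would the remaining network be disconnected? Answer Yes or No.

No

Even without D, every remaining node can still reach every other (the residual graph is connected), so D is not a cut vertex.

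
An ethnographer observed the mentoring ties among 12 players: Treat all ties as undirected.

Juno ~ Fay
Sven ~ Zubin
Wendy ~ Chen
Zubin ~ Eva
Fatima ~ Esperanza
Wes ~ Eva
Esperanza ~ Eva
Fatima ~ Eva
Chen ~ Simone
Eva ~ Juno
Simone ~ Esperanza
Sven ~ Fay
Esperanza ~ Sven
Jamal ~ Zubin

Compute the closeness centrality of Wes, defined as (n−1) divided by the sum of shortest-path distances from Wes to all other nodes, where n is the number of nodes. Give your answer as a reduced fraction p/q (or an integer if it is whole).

11/30

Distances from Wes: Chen:4, Esperanza:2, Eva:1, Fatima:2, Fay:3, Jamal:3, Juno:2, Simone:3, Sven:3, Wendy:5, Zubin:2. Sum = 30.
n = 12, so closeness = 11/30.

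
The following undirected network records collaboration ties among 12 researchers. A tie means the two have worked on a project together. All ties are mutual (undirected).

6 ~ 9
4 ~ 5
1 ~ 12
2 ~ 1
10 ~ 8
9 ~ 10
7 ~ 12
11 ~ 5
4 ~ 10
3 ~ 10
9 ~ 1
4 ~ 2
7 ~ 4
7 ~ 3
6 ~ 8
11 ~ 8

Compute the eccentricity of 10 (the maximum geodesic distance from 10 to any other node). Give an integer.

Distances from 10: 1:2, 2:2, 3:1, 4:1, 5:2, 6:2, 7:2, 8:1, 9:1, 11:2, 12:3.
The largest is 3 (to 12), so the eccentricity of 10 is 3.

3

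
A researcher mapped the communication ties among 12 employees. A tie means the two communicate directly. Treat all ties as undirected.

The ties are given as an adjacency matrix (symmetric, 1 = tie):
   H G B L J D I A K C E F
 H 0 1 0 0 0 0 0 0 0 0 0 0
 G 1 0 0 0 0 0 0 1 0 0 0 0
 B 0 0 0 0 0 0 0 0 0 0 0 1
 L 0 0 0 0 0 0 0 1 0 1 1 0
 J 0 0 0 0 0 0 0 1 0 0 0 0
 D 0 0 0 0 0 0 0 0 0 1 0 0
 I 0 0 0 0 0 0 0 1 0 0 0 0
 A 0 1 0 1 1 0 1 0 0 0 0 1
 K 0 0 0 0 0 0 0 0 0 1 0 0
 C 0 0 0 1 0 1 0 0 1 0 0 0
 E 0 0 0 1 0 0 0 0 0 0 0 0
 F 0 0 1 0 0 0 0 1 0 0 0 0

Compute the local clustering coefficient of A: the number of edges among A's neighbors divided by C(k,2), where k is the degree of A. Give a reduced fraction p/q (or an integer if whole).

0

A's neighbors: F, G, I, J, and L (k = 5).
Possible neighbor pairs: C(5,2) = 10. Edges among them: none → e = 0.
Clustering(A) = 0/10 = 0.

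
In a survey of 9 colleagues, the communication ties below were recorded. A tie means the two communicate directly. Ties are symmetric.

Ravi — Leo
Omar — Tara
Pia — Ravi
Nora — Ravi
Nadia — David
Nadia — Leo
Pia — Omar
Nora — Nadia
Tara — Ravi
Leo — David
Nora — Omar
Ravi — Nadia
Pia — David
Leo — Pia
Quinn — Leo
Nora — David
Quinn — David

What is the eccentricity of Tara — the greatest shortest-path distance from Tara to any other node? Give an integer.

3

Distances from Tara: David:3, Leo:2, Nadia:2, Nora:2, Omar:1, Pia:2, Quinn:3, Ravi:1.
The largest is 3 (to David and Quinn), so the eccentricity of Tara is 3.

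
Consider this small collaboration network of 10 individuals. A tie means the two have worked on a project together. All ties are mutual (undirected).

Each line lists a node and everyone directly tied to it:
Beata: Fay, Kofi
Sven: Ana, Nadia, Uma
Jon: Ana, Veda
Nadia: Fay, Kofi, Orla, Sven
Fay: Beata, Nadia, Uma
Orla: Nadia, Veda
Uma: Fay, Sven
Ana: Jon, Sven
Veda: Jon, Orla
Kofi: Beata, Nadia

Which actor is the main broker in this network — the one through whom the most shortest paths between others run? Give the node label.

Unnormalized betweenness of each node: Ana:51/10, Beata:5/6, Fay:193/30, Jon:7/3, Kofi:77/30, Nadia:529/30, Orla:69/10, Sven:323/30, Uma:11/5, Veda:97/30.
Nadia has the largest value, 529/30, making it the main broker — the node through which the most shortest paths run.

Nadia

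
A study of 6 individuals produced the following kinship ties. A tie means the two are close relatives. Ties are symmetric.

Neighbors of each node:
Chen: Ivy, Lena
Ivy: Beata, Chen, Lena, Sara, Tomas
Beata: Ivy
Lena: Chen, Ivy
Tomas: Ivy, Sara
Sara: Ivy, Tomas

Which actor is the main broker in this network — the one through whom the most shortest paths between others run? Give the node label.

Unnormalized betweenness of each node: Beata:0, Chen:0, Ivy:8, Lena:0, Sara:0, Tomas:0.
Ivy has the largest value, 8, making it the main broker — the node through which the most shortest paths run.

Ivy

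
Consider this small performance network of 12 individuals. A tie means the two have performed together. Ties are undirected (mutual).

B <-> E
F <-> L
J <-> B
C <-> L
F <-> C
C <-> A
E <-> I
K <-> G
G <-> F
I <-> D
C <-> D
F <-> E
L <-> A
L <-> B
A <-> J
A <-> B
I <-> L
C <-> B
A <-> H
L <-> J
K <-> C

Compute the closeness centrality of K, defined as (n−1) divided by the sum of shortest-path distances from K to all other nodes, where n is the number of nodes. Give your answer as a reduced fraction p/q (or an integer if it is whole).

Distances from K: A:2, B:2, C:1, D:2, E:3, F:2, G:1, H:3, I:3, J:3, L:2. Sum = 24.
n = 12, so closeness = 11/24.

11/24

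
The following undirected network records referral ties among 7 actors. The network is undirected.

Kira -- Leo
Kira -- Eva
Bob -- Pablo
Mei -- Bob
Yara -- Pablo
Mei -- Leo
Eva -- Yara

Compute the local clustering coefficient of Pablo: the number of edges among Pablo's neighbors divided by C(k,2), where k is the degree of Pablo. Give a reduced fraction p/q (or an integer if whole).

Pablo's neighbors: Bob and Yara (k = 2).
Possible neighbor pairs: C(2,2) = 1. Edges among them: none → e = 0.
Clustering(Pablo) = 0/1.

0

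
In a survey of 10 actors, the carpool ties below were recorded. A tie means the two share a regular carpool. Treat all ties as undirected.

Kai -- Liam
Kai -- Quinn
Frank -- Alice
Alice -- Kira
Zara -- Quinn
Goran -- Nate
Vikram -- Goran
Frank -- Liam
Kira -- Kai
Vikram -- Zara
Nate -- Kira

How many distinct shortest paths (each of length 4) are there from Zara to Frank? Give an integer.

1

The shortest distance is 4, and the only length-4 path is Zara–Quinn–Kai–Liam–Frank. So there is exactly 1 shortest path.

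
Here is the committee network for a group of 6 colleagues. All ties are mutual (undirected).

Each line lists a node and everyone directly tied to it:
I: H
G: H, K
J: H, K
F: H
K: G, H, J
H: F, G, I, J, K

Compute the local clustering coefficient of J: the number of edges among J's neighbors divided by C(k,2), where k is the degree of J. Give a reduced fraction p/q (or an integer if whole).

1

J's neighbors: H and K (k = 2).
Possible neighbor pairs: C(2,2) = 1. Edges among them: H–K → e = 1.
Clustering(J) = 1/1.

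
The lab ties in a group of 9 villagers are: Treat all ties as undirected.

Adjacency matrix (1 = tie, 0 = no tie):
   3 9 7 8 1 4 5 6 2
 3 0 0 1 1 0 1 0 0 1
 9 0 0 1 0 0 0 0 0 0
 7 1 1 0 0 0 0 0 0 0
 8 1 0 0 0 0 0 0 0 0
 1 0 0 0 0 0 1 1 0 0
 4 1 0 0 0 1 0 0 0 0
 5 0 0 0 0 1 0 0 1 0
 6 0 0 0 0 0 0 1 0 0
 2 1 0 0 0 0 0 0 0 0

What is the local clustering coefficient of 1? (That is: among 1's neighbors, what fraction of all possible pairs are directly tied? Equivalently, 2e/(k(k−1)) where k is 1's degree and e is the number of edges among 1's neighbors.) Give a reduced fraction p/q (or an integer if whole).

1's neighbors: 4 and 5 (k = 2).
Possible neighbor pairs: C(2,2) = 1. Edges among them: none → e = 0.
Clustering(1) = 0/1.

0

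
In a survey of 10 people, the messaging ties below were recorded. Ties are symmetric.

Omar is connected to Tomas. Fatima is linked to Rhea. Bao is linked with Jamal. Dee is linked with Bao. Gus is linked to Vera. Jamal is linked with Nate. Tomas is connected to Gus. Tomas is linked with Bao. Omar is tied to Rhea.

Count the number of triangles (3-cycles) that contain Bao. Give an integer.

0

Bao's neighbors are Dee, Jamal, and Tomas, but none of them are tied to each other, so no triangle contains Bao.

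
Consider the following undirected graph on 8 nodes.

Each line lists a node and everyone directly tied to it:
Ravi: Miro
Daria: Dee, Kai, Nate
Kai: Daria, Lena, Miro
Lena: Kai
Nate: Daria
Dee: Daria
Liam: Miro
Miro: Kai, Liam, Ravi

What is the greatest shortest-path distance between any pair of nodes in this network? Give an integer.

Eccentricity of each node (its greatest distance to any other): Daria:3, Dee:4, Kai:2, Lena:3, Liam:4, Miro:3, Nate:4, Ravi:4.
The maximum eccentricity is 4, realized for instance by the pair Ravi–Nate via Ravi – Miro – Kai – Daria – Nate. So the diameter is 4.

4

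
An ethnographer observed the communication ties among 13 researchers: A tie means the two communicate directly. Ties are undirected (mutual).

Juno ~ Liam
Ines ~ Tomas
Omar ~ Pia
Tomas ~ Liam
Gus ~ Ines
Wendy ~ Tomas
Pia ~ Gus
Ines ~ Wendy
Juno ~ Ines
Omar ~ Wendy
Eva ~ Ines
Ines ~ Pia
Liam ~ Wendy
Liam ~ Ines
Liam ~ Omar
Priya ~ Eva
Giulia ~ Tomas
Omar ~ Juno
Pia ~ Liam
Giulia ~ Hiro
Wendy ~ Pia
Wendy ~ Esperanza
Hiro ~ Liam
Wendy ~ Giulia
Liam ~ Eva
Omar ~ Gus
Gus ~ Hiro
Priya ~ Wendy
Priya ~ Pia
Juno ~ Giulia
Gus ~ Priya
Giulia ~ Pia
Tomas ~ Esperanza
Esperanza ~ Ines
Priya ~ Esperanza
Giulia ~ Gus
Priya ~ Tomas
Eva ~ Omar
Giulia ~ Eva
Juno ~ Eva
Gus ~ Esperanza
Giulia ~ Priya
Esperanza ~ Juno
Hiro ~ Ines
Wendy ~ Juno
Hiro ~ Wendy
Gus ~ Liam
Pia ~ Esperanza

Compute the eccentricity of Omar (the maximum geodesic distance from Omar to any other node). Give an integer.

Distances from Omar: Esperanza:2, Eva:1, Giulia:2, Gus:1, Hiro:2, Ines:2, Juno:1, Liam:1, Pia:1, Priya:2, Tomas:2, Wendy:1.
The largest is 2 (to Ines, Giulia, Priya, Hiro, Esperanza, and Tomas), so the eccentricity of Omar is 2.

2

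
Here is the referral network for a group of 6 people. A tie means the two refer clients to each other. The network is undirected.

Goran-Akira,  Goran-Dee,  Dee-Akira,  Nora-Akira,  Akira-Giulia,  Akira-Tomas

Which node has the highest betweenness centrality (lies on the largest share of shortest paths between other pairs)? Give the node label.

Unnormalized betweenness of each node: Akira:9, Dee:0, Giulia:0, Goran:0, Nora:0, Tomas:0.
Akira has the largest value, 9, making it the main broker — the node through which the most shortest paths run.

Akira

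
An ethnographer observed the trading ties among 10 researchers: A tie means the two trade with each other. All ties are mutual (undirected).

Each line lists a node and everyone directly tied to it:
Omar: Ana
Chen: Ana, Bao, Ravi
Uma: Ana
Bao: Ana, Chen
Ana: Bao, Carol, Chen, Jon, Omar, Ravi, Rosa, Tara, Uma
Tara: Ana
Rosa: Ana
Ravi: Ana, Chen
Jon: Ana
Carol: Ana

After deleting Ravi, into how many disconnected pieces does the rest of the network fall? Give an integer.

1

Ravi's neighbors (Ana and Chen) remain reachable from one another through other ties, so the rest of the network stays in one piece.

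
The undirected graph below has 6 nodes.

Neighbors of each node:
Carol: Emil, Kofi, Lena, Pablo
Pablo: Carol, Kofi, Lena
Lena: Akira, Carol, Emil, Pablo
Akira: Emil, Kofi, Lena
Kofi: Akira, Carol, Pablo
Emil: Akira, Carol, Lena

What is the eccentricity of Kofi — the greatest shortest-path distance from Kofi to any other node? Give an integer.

Distances from Kofi: Akira:1, Carol:1, Emil:2, Lena:2, Pablo:1.
The largest is 2 (to Lena and Emil), so the eccentricity of Kofi is 2.

2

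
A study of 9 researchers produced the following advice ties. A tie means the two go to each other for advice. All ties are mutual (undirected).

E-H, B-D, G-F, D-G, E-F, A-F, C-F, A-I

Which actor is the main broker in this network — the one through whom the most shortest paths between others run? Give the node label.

F

Unnormalized betweenness of each node: A:7, B:0, C:0, D:7, E:7, F:23, G:12, H:0, I:0.
F has the largest value, 23, making it the main broker — the node through which the most shortest paths run.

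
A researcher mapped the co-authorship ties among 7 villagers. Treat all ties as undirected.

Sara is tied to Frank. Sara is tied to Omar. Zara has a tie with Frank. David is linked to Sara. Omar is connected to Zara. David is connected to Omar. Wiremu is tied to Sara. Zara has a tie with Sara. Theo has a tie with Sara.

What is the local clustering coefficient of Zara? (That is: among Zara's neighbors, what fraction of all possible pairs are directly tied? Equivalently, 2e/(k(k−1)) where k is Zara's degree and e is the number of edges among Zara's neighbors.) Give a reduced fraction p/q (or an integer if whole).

2/3

Zara's neighbors: Frank, Omar, and Sara (k = 3).
Possible neighbor pairs: C(3,2) = 3. Edges among them: Frank–Sara, Omar–Sara → e = 2.
Clustering(Zara) = 2/3.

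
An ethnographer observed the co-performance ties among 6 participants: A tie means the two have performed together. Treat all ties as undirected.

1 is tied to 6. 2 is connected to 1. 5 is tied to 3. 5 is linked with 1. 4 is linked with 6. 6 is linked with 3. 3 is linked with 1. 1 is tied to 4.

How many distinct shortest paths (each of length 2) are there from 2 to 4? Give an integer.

The shortest distance is 2, and the only length-2 path is 2–1–4. So there is exactly 1 shortest path.

1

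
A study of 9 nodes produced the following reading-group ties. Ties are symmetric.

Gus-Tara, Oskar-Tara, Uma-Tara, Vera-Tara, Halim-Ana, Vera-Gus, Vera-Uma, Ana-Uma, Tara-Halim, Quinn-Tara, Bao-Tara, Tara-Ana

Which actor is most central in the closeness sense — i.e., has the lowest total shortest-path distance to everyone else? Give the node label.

Farness (sum of distances to all others) for each node — Ana:13, Bao:15, Gus:14, Halim:14, Oskar:15, Quinn:15, Tara:8, Uma:13, Vera:13.
The smallest farness is 8, for Tara, so Tara has the highest closeness.

Tara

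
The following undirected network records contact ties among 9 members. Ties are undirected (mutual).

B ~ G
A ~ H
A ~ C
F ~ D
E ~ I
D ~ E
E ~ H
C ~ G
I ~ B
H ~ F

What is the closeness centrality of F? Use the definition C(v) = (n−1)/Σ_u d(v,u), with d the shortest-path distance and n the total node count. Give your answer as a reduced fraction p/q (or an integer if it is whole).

Distances from F: A:2, B:4, C:3, D:1, E:2, G:4, H:1, I:3. Sum = 20.
n = 9, so closeness = 8/20 = 2/5.

2/5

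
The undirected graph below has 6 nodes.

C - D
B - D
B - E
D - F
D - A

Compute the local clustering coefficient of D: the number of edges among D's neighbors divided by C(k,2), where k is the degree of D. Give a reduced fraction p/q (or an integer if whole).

D's neighbors: A, B, C, and F (k = 4).
Possible neighbor pairs: C(4,2) = 6. Edges among them: none → e = 0.
Clustering(D) = 0/6 = 0.

0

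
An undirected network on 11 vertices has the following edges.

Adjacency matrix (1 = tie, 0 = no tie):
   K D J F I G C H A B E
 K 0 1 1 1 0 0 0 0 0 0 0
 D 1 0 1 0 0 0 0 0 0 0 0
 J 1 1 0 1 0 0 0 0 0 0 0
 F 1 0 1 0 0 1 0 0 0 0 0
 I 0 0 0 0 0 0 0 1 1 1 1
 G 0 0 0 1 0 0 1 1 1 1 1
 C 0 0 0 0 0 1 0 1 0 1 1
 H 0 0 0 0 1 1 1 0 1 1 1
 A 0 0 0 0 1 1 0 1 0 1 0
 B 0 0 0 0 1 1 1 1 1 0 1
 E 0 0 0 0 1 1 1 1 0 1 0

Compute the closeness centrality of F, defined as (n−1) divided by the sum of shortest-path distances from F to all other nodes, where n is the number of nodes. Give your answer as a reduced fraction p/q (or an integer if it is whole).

5/9

Distances from F: A:2, B:2, C:2, D:2, E:2, G:1, H:2, I:3, J:1, K:1. Sum = 18.
n = 11, so closeness = 10/18 = 5/9.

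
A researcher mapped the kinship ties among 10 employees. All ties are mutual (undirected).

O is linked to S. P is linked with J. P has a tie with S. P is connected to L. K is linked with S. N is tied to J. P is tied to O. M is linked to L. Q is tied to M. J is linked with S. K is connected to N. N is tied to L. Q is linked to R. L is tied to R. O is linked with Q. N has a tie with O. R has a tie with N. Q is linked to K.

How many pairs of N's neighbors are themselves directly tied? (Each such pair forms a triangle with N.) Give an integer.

1

N's neighbors: J, K, L, O, and R.
Neighbor pairs that are themselves tied: N–L–R. Each forms one triangle with N, for 1 in total.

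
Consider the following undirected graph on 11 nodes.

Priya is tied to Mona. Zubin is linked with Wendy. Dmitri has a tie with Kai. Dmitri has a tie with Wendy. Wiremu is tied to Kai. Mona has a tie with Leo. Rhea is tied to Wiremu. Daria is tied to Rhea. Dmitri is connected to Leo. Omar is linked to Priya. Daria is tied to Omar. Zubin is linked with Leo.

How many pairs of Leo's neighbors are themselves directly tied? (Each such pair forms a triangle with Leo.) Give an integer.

0

Leo's neighbors are Dmitri, Mona, and Zubin, but none of them are tied to each other, so no triangle contains Leo.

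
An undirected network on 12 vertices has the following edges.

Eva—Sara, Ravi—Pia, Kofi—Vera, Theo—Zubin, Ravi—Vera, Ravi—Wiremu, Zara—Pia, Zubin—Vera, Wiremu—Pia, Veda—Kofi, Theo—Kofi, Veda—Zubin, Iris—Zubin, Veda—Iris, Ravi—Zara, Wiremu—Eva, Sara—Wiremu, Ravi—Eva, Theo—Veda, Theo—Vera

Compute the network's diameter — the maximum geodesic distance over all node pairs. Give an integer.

5

Eccentricity of each node (its greatest distance to any other): Eva:4, Iris:5, Kofi:4, Pia:4, Ravi:3, Sara:5, Theo:4, Veda:5, Vera:3, Wiremu:4, Zara:4, Zubin:4.
The maximum eccentricity is 5, realized for instance by the pair Veda–Sara via Veda – Kofi – Vera – Ravi – Wiremu – Sara. So the diameter is 5.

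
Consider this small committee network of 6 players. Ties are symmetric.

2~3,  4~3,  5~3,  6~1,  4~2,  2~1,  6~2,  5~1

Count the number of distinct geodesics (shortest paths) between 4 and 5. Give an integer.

The shortest distance is 2, and the only length-2 path is 4–3–5. So there is exactly 1 shortest path.

1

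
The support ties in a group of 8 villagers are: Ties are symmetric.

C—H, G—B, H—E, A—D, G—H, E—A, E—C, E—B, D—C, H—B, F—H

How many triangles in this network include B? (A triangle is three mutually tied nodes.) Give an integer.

B's neighbors: E, G, and H.
Neighbor pairs that are themselves tied: B–E–H; B–G–H. Each forms one triangle with B, for 2 in total.

2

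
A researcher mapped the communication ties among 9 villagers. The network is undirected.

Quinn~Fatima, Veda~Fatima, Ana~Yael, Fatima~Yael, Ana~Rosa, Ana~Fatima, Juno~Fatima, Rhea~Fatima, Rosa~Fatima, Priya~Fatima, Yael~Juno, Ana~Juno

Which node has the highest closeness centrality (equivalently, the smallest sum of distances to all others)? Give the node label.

Farness (sum of distances to all others) for each node — Ana:12, Fatima:8, Juno:13, Priya:15, Quinn:15, Rhea:15, Rosa:14, Veda:15, Yael:13.
The smallest farness is 8, for Fatima, so Fatima has the highest closeness.

Fatima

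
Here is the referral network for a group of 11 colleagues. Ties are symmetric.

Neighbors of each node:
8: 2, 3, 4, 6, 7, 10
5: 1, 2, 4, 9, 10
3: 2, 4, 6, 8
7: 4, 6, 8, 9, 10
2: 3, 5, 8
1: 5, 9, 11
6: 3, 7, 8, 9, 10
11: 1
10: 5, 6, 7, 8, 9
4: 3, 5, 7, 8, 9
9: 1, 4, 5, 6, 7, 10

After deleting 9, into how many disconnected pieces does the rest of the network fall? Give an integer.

1

9's neighbors (1, 4, 5, 6, 7, and 10) remain reachable from one another through other ties, so the rest of the network stays in one piece.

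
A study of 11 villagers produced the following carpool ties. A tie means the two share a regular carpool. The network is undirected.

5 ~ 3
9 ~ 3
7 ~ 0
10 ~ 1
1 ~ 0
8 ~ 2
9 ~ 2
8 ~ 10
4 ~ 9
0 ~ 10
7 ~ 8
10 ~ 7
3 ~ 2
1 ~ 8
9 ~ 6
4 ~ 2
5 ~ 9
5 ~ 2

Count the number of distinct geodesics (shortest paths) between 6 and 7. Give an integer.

The shortest distance is 4, and the only length-4 path is 6–9–2–8–7. So there is exactly 1 shortest path.

1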